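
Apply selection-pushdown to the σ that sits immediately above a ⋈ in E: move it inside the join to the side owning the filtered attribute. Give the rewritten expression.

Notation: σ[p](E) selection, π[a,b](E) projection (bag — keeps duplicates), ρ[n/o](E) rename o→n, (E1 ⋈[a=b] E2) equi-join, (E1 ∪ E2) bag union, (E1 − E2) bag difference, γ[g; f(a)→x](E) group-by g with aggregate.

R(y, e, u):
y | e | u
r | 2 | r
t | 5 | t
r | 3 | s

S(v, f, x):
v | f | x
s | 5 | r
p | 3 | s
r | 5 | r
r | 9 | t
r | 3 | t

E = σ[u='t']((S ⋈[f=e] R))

σ filters on u, owned by the right side.
E' = (S ⋈[f=e] σ[u='t'](R))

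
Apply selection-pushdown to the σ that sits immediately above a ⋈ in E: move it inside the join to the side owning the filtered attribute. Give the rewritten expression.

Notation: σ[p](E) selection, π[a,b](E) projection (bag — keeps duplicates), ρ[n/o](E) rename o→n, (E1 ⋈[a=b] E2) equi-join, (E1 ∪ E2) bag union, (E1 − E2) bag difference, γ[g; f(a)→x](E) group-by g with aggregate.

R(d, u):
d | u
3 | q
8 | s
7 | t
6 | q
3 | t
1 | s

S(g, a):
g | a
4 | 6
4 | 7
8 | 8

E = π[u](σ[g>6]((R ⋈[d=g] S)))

σ filters on g, owned by the right side.
E' = π[u]((R ⋈[d=g] σ[g>6](S)))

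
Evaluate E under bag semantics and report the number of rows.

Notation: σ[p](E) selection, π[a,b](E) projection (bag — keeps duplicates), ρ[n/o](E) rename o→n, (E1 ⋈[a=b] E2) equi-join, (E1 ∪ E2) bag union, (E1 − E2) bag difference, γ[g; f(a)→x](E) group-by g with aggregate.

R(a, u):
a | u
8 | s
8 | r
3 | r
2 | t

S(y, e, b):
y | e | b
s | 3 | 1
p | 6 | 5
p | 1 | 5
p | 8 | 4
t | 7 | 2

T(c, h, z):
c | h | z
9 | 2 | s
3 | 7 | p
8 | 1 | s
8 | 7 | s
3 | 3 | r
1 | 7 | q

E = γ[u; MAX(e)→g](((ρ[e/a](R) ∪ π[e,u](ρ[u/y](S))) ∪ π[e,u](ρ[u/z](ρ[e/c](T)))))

Per-node cardinality:
  R → 4
  ρ[e/a](R) → 4
  S → 5
  ρ[u/y](S) → 5
  π[e,u](ρ[u/y](S)) → 5
  (ρ[e/a](R) ∪ π[e,u](ρ[u/y](S))) → 9
  T → 6
  ρ[e/c](T) → 6
  ρ[u/z](ρ[e/c](T)) → 6
  π[e,u](ρ[u/z](ρ[e/c](T))) → 6
  ((ρ[e/a](R) ∪ π[e,u](ρ[u/y](S))) ∪ π[e,u](ρ[u/z](ρ[e/c](T)))) → 15
  γ[u; MAX(e)→g](((ρ[e/a](R) ∪ π[e,u](ρ[u/y](S))) ∪ π[e,u](ρ[u/z](ρ[e/c](T))))) → 5

|E| = 5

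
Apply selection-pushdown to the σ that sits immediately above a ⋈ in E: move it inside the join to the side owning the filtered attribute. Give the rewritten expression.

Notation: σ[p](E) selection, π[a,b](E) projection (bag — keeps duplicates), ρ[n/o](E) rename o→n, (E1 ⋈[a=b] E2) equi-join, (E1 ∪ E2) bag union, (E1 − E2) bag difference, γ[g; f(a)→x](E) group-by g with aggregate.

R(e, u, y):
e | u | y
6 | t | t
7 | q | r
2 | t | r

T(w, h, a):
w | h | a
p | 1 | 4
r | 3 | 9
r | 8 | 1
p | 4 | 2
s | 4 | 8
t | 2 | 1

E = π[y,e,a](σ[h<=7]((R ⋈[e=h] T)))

σ filters on h, owned by the right side.
E' = π[y,e,a]((R ⋈[e=h] σ[h<=7](T)))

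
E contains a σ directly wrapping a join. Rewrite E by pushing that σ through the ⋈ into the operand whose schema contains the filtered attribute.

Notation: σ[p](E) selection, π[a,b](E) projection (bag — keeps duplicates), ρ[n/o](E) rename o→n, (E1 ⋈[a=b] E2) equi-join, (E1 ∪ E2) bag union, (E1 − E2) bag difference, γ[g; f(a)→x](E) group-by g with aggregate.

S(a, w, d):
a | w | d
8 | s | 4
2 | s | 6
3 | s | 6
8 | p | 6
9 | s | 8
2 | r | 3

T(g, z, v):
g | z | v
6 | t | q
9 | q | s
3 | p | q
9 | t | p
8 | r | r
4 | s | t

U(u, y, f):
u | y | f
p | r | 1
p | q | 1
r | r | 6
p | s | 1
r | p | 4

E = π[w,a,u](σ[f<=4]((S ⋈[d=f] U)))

σ filters on f, owned by the right side.
E' = π[w,a,u]((S ⋈[d=f] σ[f<=4](U)))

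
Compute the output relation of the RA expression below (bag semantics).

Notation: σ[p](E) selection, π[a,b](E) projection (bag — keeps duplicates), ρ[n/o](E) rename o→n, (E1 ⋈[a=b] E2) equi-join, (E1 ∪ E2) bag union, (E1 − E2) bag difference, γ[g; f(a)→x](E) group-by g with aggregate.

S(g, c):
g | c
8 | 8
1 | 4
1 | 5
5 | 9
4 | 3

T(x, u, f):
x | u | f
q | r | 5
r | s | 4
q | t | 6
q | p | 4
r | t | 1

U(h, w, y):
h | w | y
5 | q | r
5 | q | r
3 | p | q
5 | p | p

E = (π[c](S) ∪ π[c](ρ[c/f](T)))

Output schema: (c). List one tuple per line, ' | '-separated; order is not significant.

Per-node cardinality:
  S → 5
  π[c](S) → 5
  T → 5
  ρ[c/f](T) → 5
  π[c](ρ[c/f](T)) → 5
  (π[c](S) ∪ π[c](ρ[c/f](T))) → 10

== RESULT ==
c
1
3
4
4
4
5
5
6
8
9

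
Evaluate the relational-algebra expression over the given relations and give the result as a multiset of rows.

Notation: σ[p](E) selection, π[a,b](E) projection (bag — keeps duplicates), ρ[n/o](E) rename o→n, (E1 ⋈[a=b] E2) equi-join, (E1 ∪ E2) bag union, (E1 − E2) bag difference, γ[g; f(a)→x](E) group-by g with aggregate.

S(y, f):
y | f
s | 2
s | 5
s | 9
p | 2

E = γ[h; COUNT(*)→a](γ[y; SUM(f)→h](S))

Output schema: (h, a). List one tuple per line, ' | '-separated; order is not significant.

Subexpression sizes:
  S → 4
  γ[y; SUM(f)→h](S) → 2
  γ[h; COUNT(*)→a](γ[y; SUM(f)→h](S)) → 2

== RESULT ==
h | a
2 | 1
16 | 1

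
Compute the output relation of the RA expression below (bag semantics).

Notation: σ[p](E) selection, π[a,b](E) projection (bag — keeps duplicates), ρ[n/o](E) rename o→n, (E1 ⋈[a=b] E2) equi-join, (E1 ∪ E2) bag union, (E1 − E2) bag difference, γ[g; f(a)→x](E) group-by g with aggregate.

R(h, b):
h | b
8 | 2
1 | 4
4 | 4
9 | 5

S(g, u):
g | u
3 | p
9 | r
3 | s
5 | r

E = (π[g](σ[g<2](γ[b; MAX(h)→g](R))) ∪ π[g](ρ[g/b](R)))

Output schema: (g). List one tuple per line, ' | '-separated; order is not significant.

Stepwise |·|:
  R → 4
  γ[b; MAX(h)→g](R) → 3
  σ[g<2](γ[b; MAX(h)→g](R)) → 0
  π[g](σ[g<2](γ[b; MAX(h)→g](R))) → 0
  R → 4
  ρ[g/b](R) → 4
  π[g](ρ[g/b](R)) → 4
  (π[g](σ[g<2](γ[b; MAX(h)→g](R))) ∪ π[g](ρ[g/b](R))) → 4

== RESULT ==
g
2
4
4
5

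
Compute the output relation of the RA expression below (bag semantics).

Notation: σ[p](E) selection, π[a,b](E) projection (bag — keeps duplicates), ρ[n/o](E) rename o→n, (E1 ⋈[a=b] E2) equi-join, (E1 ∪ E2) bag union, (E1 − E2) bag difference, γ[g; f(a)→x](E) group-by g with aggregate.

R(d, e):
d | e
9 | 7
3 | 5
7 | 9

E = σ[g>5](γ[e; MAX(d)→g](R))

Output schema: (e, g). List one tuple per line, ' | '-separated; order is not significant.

Per-node cardinality:
  R → 3
  γ[e; MAX(d)→g](R) → 3
  σ[g>5](γ[e; MAX(d)→g](R)) → 2

== RESULT ==
e | g
7 | 9
9 | 7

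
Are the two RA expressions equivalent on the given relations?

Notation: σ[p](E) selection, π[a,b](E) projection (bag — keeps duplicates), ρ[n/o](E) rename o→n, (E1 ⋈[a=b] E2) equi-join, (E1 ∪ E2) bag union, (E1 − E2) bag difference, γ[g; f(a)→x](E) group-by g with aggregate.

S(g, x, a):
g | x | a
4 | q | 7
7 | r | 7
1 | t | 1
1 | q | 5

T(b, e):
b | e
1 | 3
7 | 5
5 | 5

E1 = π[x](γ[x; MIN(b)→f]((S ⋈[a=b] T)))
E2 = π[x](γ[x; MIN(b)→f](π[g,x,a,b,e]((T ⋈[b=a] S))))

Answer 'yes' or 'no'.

E1 row counts bottom-up:
  S → 4
  T → 3
  (S ⋈[a=b] T) → 4
  γ[x; MIN(b)→f]((S ⋈[a=b] T)) → 3
  π[x](γ[x; MIN(b)→f]((S ⋈[a=b] T))) → 3
E2 row counts bottom-up:
  T → 3
  S → 4
  (T ⋈[b=a] S) → 4
  π[g,x,a,b,e]((T ⋈[b=a] S)) → 4
  γ[x; MIN(b)→f](π[g,x,a,b,e]((T ⋈[b=a] S))) → 3
  π[x](γ[x; MIN(b)→f](π[g,x,a,b,e]((T ⋈[b=a] S)))) → 3

E1 and E2 produce the same multiset:
x
q
r
t

yes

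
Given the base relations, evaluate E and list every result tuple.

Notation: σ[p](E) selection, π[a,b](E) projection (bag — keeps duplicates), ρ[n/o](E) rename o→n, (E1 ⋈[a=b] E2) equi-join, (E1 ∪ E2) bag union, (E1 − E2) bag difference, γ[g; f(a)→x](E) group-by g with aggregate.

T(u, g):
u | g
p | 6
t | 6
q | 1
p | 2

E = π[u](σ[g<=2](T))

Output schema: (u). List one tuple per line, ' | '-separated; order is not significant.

Subexpression sizes:
  T → 4
  σ[g<=2](T) → 2
  π[u](σ[g<=2](T)) → 2

== RESULT ==
u
p
q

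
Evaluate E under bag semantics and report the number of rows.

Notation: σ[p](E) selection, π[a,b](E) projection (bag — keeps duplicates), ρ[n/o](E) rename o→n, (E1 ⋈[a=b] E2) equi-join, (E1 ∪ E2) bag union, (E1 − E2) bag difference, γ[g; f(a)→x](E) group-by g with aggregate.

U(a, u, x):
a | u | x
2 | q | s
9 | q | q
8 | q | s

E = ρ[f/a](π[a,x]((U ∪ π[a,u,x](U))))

Subexpression sizes:
  U → 3
  U → 3
  π[a,u,x](U) → 3
  (U ∪ π[a,u,x](U)) → 6
  π[a,x]((U ∪ π[a,u,x](U))) → 6
  ρ[f/a](π[a,x]((U ∪ π[a,u,x](U)))) → 6

|E| = 6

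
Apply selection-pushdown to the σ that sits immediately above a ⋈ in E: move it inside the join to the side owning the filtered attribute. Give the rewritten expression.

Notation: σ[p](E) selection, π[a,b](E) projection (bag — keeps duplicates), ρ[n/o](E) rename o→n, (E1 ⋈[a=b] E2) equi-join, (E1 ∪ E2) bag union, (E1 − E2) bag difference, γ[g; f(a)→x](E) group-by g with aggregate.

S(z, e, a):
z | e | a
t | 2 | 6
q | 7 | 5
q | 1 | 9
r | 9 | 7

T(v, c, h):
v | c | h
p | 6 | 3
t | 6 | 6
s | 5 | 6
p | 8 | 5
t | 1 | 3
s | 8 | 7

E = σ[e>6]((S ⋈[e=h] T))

σ filters on e, owned by the left side.
E' = (σ[e>6](S) ⋈[e=h] T)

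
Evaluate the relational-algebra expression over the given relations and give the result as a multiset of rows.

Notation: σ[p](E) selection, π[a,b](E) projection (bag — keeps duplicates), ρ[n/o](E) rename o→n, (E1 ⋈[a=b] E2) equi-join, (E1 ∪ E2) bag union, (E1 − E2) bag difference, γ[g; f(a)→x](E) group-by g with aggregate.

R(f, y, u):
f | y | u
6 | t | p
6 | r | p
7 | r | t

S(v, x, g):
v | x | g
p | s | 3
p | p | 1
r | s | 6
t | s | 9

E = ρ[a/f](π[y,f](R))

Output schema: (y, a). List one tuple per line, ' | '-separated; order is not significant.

Row counts bottom-up:
  R → 3
  π[y,f](R) → 3
  ρ[a/f](π[y,f](R)) → 3

== RESULT ==
y | a
r | 6
r | 7
t | 6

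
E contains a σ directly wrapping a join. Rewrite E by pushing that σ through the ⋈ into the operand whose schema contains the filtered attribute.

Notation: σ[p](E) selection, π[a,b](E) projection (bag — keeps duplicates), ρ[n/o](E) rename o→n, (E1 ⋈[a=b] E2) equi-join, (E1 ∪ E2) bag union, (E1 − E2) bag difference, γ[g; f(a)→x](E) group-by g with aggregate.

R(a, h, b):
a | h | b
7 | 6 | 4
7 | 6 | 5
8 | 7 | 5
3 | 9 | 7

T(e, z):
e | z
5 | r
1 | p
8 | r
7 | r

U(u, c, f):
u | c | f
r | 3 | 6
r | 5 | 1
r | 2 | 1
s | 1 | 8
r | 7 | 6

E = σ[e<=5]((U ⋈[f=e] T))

σ filters on e, owned by the right side.
E' = (U ⋈[f=e] σ[e<=5](T))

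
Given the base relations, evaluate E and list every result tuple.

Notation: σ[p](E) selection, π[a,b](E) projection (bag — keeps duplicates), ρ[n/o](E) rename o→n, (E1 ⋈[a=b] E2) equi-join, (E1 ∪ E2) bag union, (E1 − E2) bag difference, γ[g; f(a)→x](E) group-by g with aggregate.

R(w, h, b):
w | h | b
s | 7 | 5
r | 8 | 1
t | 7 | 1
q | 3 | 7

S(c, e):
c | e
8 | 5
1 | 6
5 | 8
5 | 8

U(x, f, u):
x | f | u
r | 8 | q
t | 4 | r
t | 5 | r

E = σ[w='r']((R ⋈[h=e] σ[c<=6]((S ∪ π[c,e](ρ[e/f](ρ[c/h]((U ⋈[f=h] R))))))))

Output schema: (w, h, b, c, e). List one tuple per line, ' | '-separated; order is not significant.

Subexpression sizes:
  R → 4
  S → 4
  U → 3
  R → 4
  (U ⋈[f=h] R) → 1
  ρ[c/h]((U ⋈[f=h] R)) → 1
  ρ[e/f](ρ[c/h]((U ⋈[f=h] R))) → 1
  π[c,e](ρ[e/f](ρ[c/h]((U ⋈[f=h] R)))) → 1
  (S ∪ π[c,e](ρ[e/f](ρ[c/h]((U ⋈[f=h] R))))) → 5
  σ[c<=6]((S ∪ π[c,e](ρ[e/f](ρ[c/h]((U ⋈[f=h] R)))))) → 3
  (R ⋈[h=e] σ[c<=6]((S ∪ π[c,e](ρ[e/f](ρ[c/h]((U ⋈[f=h] R))))))) → 2
  σ[w='r']((R ⋈[h=e] σ[c<=6]((S ∪ π[c,e](ρ[e/f](ρ[c/h]((U ⋈[f=h] R)))))))) → 2

== RESULT ==
w | h | b | c | e
r | 8 | 1 | 5 | 8
r | 8 | 1 | 5 | 8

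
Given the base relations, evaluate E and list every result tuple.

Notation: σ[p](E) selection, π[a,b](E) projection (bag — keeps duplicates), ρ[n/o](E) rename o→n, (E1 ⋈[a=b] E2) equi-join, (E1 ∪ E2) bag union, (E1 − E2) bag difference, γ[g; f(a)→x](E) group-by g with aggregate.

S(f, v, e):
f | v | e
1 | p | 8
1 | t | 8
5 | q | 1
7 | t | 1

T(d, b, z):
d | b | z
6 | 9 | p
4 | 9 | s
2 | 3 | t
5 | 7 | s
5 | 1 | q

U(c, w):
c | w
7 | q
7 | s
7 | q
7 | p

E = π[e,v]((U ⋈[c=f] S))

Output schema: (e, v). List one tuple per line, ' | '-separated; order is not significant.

Subexpression sizes:
  U → 4
  S → 4
  (U ⋈[c=f] S) → 4
  π[e,v]((U ⋈[c=f] S)) → 4

== RESULT ==
e | v
1 | t
1 | t
1 | t
1 | t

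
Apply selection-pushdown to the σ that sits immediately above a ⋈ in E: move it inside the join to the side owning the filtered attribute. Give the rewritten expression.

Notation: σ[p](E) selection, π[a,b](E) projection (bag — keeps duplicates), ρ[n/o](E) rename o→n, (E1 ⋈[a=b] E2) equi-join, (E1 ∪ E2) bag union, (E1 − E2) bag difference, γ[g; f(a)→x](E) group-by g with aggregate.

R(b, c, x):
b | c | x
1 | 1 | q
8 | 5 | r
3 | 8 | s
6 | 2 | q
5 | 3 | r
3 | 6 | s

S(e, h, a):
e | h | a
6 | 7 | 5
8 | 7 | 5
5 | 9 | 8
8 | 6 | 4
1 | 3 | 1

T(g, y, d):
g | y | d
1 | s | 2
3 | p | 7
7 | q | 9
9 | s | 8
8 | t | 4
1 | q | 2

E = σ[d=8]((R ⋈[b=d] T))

σ filters on d, owned by the right side.
E' = (R ⋈[b=d] σ[d=8](T))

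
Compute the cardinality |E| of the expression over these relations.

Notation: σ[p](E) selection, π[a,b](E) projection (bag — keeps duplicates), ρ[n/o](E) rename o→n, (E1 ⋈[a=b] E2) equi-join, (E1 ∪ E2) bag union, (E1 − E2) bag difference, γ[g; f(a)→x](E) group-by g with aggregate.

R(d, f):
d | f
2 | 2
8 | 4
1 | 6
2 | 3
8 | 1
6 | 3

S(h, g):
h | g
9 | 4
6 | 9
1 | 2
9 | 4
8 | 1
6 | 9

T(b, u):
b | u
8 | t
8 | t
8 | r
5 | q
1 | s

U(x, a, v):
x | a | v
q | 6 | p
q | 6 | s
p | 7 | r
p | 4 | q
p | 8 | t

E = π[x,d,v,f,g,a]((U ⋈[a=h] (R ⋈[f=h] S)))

Stepwise |·|:
  U → 5
  R → 6
  S → 6
  (R ⋈[f=h] S) → 3
  (U ⋈[a=h] (R ⋈[f=h] S)) → 4
  π[x,d,v,f,g,a]((U ⋈[a=h] (R ⋈[f=h] S))) → 4

|E| = 4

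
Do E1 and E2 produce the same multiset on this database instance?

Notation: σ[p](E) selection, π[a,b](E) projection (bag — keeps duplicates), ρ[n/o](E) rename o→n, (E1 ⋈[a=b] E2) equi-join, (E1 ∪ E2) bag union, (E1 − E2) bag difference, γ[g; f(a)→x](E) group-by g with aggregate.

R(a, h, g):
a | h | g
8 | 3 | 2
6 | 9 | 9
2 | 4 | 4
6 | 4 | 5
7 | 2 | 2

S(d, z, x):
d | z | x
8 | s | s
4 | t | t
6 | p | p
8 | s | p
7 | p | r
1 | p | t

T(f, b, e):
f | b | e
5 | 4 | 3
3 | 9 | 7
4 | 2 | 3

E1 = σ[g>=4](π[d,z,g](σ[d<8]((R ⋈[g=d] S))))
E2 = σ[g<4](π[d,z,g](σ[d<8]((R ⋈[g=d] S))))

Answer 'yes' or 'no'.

E1 stepwise |·|:
  R → 5
  S → 6
  (R ⋈[g=d] S) → 1
  σ[d<8]((R ⋈[g=d] S)) → 1
  π[d,z,g](σ[d<8]((R ⋈[g=d] S))) → 1
  σ[g>=4](π[d,z,g](σ[d<8]((R ⋈[g=d] S)))) → 1
E2 stepwise |·|:
  R → 5
  S → 6
  (R ⋈[g=d] S) → 1
  σ[d<8]((R ⋈[g=d] S)) → 1
  π[d,z,g](σ[d<8]((R ⋈[g=d] S))) → 1
  σ[g<4](π[d,z,g](σ[d<8]((R ⋈[g=d] S)))) → 0

E1 result:
d | z | g
4 | t | 4
E2 result:
d | z | g
(0 rows)
Witness: (4, 't', 4) appears 1× in E1 but 0× in E2.

no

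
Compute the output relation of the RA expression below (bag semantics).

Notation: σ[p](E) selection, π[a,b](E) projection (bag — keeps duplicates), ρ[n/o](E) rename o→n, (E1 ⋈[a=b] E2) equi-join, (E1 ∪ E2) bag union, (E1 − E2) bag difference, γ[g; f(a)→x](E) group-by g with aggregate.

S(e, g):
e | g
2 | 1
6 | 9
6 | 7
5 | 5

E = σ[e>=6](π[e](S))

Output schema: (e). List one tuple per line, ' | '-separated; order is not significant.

Row counts bottom-up:
  S → 4
  π[e](S) → 4
  σ[e>=6](π[e](S)) → 2

== RESULT ==
e
6
6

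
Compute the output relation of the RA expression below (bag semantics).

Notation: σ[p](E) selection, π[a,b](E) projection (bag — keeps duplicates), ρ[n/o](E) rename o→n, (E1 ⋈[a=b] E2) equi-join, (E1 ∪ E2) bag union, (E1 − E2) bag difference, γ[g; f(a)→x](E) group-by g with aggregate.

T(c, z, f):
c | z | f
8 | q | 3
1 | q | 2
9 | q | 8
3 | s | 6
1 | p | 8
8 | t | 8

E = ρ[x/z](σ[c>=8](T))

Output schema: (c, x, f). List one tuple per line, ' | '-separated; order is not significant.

Stepwise |·|:
  T → 6
  σ[c>=8](T) → 3
  ρ[x/z](σ[c>=8](T)) → 3

== RESULT ==
c | x | f
8 | q | 3
8 | t | 8
9 | q | 8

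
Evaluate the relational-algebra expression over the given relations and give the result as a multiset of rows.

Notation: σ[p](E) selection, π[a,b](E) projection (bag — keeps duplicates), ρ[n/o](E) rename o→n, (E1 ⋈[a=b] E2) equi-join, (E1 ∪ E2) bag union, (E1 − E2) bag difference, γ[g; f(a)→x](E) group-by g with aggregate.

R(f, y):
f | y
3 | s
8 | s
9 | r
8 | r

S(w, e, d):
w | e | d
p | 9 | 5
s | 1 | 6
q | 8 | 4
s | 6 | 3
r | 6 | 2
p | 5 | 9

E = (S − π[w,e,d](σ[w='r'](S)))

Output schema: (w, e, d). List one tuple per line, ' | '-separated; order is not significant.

Stepwise |·|:
  S → 6
  S → 6
  σ[w='r'](S) → 1
  π[w,e,d](σ[w='r'](S)) → 1
  (S − π[w,e,d](σ[w='r'](S))) → 5

== RESULT ==
w | e | d
p | 5 | 9
p | 9 | 5
q | 8 | 4
s | 1 | 6
s | 6 | 3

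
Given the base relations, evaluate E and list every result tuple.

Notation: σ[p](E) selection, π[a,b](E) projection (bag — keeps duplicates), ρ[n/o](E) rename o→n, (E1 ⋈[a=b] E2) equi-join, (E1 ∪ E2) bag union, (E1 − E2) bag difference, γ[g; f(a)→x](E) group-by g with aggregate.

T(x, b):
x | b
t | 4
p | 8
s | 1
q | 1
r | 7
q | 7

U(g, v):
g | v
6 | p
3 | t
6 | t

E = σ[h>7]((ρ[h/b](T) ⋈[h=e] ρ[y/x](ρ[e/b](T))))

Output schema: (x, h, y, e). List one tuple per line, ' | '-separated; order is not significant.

Row counts bottom-up:
  T → 6
  ρ[h/b](T) → 6
  T → 6
  ρ[e/b](T) → 6
  ρ[y/x](ρ[e/b](T)) → 6
  (ρ[h/b](T) ⋈[h=e] ρ[y/x](ρ[e/b](T))) → 10
  σ[h>7]((ρ[h/b](T) ⋈[h=e] ρ[y/x](ρ[e/b](T)))) → 1

== RESULT ==
x | h | y | e
p | 8 | p | 8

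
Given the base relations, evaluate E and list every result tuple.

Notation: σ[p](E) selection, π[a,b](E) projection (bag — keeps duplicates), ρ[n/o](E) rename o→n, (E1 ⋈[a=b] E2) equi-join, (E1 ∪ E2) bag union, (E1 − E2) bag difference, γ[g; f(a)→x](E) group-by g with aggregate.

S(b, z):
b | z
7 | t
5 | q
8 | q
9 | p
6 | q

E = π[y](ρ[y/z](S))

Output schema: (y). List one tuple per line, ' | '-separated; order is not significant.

Per-node cardinality:
  S → 5
  ρ[y/z](S) → 5
  π[y](ρ[y/z](S)) → 5

== RESULT ==
y
p
q
q
q
t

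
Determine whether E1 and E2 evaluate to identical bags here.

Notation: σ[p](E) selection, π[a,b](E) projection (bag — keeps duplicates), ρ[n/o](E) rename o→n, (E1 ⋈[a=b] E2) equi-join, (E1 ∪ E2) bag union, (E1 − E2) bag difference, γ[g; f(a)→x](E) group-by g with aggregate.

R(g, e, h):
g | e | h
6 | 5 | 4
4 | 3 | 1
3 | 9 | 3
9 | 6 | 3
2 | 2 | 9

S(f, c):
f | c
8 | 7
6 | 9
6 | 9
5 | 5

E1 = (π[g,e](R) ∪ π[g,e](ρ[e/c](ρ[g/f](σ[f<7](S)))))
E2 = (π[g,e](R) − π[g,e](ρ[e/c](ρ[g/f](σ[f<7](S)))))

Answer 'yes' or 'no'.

E1 row counts bottom-up:
  R → 5
  π[g,e](R) → 5
  S → 4
  σ[f<7](S) → 3
  ρ[g/f](σ[f<7](S)) → 3
  ρ[e/c](ρ[g/f](σ[f<7](S))) → 3
  π[g,e](ρ[e/c](ρ[g/f](σ[f<7](S)))) → 3
  (π[g,e](R) ∪ π[g,e](ρ[e/c](ρ[g/f](σ[f<7](S))))) → 8
E2 row counts bottom-up:
  R → 5
  π[g,e](R) → 5
  S → 4
  σ[f<7](S) → 3
  ρ[g/f](σ[f<7](S)) → 3
  ρ[e/c](ρ[g/f](σ[f<7](S))) → 3
  π[g,e](ρ[e/c](ρ[g/f](σ[f<7](S)))) → 3
  (π[g,e](R) − π[g,e](ρ[e/c](ρ[g/f](σ[f<7](S))))) → 5

E1 result:
g | e
2 | 2
3 | 9
4 | 3
5 | 5
6 | 5
6 | 9
6 | 9
9 | 6
E2 result:
g | e
2 | 2
3 | 9
4 | 3
6 | 5
9 | 6
Witness: (5, 5) appears 1× in E1 but 0× in E2.

no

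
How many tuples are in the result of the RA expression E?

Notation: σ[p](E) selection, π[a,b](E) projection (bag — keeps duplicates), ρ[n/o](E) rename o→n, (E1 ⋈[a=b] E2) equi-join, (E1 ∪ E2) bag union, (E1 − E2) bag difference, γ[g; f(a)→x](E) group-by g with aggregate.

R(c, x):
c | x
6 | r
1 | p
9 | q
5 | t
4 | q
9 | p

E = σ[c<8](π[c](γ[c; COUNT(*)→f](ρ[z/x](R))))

Subexpression sizes:
  R → 6
  ρ[z/x](R) → 6
  γ[c; COUNT(*)→f](ρ[z/x](R)) → 5
  π[c](γ[c; COUNT(*)→f](ρ[z/x](R))) → 5
  σ[c<8](π[c](γ[c; COUNT(*)→f](ρ[z/x](R)))) → 4

|E| = 4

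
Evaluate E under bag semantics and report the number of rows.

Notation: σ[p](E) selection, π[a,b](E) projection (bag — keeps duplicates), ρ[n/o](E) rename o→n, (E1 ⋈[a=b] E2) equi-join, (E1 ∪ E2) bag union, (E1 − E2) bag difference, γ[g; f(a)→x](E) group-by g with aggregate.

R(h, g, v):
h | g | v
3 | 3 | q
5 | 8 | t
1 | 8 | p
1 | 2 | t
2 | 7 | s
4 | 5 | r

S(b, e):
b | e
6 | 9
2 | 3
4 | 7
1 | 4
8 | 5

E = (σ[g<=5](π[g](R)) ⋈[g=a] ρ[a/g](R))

Subexpression sizes:
  R → 6
  π[g](R) → 6
  σ[g<=5](π[g](R)) → 3
  R → 6
  ρ[a/g](R) → 6
  (σ[g<=5](π[g](R)) ⋈[g=a] ρ[a/g](R)) → 3

|E| = 3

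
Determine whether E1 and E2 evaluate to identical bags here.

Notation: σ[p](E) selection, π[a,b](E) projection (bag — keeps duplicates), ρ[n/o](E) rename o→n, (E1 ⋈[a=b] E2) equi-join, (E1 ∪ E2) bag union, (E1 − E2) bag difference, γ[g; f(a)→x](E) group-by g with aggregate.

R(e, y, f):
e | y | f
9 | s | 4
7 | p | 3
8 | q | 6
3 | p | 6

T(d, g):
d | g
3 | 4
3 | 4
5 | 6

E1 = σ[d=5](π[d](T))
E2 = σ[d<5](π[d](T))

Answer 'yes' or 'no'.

E1 row counts bottom-up:
  T → 3
  π[d](T) → 3
  σ[d=5](π[d](T)) → 1
E2 row counts bottom-up:
  T → 3
  π[d](T) → 3
  σ[d<5](π[d](T)) → 2

E1 result:
d
5
E2 result:
d
3
3
Witness: (3,) appears 0× in E1 but 2× in E2.

no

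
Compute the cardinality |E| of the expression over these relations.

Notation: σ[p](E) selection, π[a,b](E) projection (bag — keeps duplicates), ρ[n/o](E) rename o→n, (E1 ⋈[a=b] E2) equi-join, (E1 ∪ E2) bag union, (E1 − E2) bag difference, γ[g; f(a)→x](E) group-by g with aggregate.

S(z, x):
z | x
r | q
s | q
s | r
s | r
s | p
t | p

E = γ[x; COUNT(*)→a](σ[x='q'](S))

Stepwise |·|:
  S → 6
  σ[x='q'](S) → 2
  γ[x; COUNT(*)→a](σ[x='q'](S)) → 1

|E| = 1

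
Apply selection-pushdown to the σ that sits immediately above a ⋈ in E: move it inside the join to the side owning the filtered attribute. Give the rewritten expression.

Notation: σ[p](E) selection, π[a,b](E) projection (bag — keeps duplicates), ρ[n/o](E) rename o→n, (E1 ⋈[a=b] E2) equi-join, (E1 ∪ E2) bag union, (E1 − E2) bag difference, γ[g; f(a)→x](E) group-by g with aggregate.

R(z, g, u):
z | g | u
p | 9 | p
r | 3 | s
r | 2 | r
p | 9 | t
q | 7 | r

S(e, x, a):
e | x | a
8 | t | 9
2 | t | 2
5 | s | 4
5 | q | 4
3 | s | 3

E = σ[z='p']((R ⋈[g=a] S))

σ filters on z, owned by the left side.
E' = (σ[z='p'](R) ⋈[g=a] S)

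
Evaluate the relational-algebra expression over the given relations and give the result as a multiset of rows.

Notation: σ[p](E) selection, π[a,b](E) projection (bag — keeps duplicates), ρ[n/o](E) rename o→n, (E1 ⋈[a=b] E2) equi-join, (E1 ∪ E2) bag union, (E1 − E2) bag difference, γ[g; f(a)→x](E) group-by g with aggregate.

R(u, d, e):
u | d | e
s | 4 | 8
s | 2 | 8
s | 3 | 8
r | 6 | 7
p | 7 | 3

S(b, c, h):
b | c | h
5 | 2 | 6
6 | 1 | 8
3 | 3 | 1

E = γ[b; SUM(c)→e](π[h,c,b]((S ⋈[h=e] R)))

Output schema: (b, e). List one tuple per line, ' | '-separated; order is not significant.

Row counts bottom-up:
  S → 3
  R → 5
  (S ⋈[h=e] R) → 3
  π[h,c,b]((S ⋈[h=e] R)) → 3
  γ[b; SUM(c)→e](π[h,c,b]((S ⋈[h=e] R))) → 1

== RESULT ==
b | e
6 | 3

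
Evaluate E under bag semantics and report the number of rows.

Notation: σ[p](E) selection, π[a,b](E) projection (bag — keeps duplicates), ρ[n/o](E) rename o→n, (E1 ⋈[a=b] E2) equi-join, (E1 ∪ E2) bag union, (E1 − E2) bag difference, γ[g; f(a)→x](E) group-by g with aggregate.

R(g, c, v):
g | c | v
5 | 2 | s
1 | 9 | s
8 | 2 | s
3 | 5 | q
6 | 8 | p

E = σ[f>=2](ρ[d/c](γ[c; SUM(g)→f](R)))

Subexpression sizes:
  R → 5
  γ[c; SUM(g)→f](R) → 4
  ρ[d/c](γ[c; SUM(g)→f](R)) → 4
  σ[f>=2](ρ[d/c](γ[c; SUM(g)→f](R))) → 3

|E| = 3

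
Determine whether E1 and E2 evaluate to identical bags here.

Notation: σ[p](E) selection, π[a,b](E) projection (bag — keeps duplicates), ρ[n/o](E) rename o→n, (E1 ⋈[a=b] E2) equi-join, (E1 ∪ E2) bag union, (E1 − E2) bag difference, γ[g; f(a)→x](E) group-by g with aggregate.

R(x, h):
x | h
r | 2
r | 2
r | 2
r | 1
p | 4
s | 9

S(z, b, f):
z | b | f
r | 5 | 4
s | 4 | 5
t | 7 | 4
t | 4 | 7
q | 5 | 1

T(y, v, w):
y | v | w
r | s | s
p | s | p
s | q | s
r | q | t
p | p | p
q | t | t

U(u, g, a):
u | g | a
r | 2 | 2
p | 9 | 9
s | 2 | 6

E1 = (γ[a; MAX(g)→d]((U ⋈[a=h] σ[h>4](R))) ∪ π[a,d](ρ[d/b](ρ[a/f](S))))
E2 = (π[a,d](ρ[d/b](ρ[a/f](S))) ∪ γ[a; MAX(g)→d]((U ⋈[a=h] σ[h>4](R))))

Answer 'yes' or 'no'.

E1 subexpression sizes:
  U → 3
  R → 6
  σ[h>4](R) → 1
  (U ⋈[a=h] σ[h>4](R)) → 1
  γ[a; MAX(g)→d]((U ⋈[a=h] σ[h>4](R))) → 1
  S → 5
  ρ[a/f](S) → 5
  ρ[d/b](ρ[a/f](S)) → 5
  π[a,d](ρ[d/b](ρ[a/f](S))) → 5
  (γ[a; MAX(g)→d]((U ⋈[a=h] σ[h>4](R))) ∪ π[a,d](ρ[d/b](ρ[a/f](S)))) → 6
E2 subexpression sizes:
  S → 5
  ρ[a/f](S) → 5
  ρ[d/b](ρ[a/f](S)) → 5
  π[a,d](ρ[d/b](ρ[a/f](S))) → 5
  U → 3
  R → 6
  σ[h>4](R) → 1
  (U ⋈[a=h] σ[h>4](R)) → 1
  γ[a; MAX(g)→d]((U ⋈[a=h] σ[h>4](R))) → 1
  (π[a,d](ρ[d/b](ρ[a/f](S))) ∪ γ[a; MAX(g)→d]((U ⋈[a=h] σ[h>4](R)))) → 6

E1 and E2 produce the same multiset:
a | d
1 | 5
4 | 5
4 | 7
5 | 4
7 | 4
9 | 9

yes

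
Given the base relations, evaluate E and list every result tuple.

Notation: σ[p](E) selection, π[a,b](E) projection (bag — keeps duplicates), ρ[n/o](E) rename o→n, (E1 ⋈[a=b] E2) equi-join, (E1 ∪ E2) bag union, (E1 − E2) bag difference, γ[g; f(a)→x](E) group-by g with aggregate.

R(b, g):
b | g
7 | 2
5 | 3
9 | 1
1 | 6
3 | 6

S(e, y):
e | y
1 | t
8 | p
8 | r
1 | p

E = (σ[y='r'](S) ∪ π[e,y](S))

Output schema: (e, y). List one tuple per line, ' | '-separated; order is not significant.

Stepwise |·|:
  S → 4
  σ[y='r'](S) → 1
  S → 4
  π[e,y](S) → 4
  (σ[y='r'](S) ∪ π[e,y](S)) → 5

== RESULT ==
e | y
1 | p
1 | t
8 | p
8 | r
8 | r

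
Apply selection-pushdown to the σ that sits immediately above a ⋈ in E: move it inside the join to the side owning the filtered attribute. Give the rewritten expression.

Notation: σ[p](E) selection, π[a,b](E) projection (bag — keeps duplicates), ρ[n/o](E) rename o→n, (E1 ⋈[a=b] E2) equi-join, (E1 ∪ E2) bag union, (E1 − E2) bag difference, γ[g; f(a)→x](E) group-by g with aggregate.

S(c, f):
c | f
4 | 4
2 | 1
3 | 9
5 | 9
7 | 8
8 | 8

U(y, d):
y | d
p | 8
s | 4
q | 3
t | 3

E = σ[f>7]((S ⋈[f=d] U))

σ filters on f, owned by the left side.
E' = (σ[f>7](S) ⋈[f=d] U)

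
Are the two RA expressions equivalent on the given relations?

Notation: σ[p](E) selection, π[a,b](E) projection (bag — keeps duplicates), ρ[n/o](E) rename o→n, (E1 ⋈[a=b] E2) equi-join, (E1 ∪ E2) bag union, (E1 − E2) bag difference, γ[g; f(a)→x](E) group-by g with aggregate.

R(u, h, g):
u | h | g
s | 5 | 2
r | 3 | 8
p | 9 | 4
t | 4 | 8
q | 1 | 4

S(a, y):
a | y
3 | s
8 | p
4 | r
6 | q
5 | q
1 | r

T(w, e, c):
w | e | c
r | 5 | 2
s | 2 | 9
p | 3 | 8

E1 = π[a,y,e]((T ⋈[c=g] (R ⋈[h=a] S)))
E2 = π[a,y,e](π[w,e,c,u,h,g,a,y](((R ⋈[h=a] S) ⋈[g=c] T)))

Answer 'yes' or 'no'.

E1 subexpression sizes:
  T → 3
  R → 5
  S → 6
  (R ⋈[h=a] S) → 4
  (T ⋈[c=g] (R ⋈[h=a] S)) → 3
  π[a,y,e]((T ⋈[c=g] (R ⋈[h=a] S))) → 3
E2 subexpression sizes:
  R → 5
  S → 6
  (R ⋈[h=a] S) → 4
  T → 3
  ((R ⋈[h=a] S) ⋈[g=c] T) → 3
  π[w,e,c,u,h,g,a,y](((R ⋈[h=a] S) ⋈[g=c] T)) → 3
  π[a,y,e](π[w,e,c,u,h,g,a,y](((R ⋈[h=a] S) ⋈[g=c] T))) → 3

E1 and E2 produce the same multiset:
a | y | e
3 | s | 3
4 | r | 3
5 | q | 5

yes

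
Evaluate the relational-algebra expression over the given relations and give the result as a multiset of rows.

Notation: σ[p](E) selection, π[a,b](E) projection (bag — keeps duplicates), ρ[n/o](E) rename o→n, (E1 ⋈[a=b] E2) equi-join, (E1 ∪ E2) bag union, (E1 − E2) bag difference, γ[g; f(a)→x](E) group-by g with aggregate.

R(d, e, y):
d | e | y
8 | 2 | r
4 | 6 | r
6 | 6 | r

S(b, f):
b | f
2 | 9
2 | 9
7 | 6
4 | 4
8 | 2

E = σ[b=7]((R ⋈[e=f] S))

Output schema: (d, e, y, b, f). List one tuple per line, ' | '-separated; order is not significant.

Per-node cardinality:
  R → 3
  S → 5
  (R ⋈[e=f] S) → 3
  σ[b=7]((R ⋈[e=f] S)) → 2

== RESULT ==
d | e | y | b | f
4 | 6 | r | 7 | 6
6 | 6 | r | 7 | 6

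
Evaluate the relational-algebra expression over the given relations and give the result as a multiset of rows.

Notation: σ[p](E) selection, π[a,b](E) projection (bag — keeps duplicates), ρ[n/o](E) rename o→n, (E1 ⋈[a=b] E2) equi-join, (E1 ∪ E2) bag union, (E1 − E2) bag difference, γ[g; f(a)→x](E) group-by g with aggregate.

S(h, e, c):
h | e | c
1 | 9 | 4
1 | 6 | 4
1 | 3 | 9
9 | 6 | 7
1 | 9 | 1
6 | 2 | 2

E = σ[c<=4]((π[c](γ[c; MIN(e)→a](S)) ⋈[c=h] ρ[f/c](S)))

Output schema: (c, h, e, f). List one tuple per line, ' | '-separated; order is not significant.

Stepwise |·|:
  S → 6
  γ[c; MIN(e)→a](S) → 5
  π[c](γ[c; MIN(e)→a](S)) → 5
  S → 6
  ρ[f/c](S) → 6
  (π[c](γ[c; MIN(e)→a](S)) ⋈[c=h] ρ[f/c](S)) → 5
  σ[c<=4]((π[c](γ[c; MIN(e)→a](S)) ⋈[c=h] ρ[f/c](S))) → 4

== RESULT ==
c | h | e | f
1 | 1 | 3 | 9
1 | 1 | 6 | 4
1 | 1 | 9 | 1
1 | 1 | 9 | 4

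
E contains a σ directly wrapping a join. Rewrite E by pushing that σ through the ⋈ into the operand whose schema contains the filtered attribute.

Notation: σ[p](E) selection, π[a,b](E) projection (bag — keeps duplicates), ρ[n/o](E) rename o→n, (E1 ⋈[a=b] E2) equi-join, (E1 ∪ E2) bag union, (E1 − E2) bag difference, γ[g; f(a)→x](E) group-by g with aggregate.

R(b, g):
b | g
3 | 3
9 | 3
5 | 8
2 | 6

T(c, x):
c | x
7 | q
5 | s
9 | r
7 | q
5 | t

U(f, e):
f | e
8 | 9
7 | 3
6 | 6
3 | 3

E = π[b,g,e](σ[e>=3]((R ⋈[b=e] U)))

σ filters on e, owned by the right side.
E' = π[b,g,e]((R ⋈[b=e] σ[e>=3](U)))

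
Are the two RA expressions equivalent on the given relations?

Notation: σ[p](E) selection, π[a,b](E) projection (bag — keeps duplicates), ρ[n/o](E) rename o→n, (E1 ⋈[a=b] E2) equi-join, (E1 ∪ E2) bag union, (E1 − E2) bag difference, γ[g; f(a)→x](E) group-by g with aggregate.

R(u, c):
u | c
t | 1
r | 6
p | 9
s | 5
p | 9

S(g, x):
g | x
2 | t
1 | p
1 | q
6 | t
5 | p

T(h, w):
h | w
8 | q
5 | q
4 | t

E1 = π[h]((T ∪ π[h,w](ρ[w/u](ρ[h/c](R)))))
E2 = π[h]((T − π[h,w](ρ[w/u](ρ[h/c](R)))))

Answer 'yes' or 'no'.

E1 subexpression sizes:
  T → 3
  R → 5
  ρ[h/c](R) → 5
  ρ[w/u](ρ[h/c](R)) → 5
  π[h,w](ρ[w/u](ρ[h/c](R))) → 5
  (T ∪ π[h,w](ρ[w/u](ρ[h/c](R)))) → 8
  π[h]((T ∪ π[h,w](ρ[w/u](ρ[h/c](R))))) → 8
E2 subexpression sizes:
  T → 3
  R → 5
  ρ[h/c](R) → 5
  ρ[w/u](ρ[h/c](R)) → 5
  π[h,w](ρ[w/u](ρ[h/c](R))) → 5
  (T − π[h,w](ρ[w/u](ρ[h/c](R)))) → 3
  π[h]((T − π[h,w](ρ[w/u](ρ[h/c](R))))) → 3

E1 result:
h
1
4
5
5
6
8
9
9
E2 result:
h
4
5
8
Witness: (6,) appears 1× in E1 but 0× in E2.

no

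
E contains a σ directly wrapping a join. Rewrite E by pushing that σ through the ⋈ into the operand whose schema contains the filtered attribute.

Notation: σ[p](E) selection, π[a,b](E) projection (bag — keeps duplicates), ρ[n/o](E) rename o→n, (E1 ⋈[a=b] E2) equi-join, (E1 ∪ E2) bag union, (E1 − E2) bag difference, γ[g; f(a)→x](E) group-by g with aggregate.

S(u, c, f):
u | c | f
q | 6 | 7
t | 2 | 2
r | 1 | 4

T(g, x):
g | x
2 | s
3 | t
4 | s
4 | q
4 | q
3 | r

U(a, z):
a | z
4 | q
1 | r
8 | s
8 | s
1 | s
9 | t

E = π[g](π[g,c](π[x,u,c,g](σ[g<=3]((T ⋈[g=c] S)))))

σ filters on g, owned by the left side.
E' = π[g](π[g,c](π[x,u,c,g]((σ[g<=3](T) ⋈[g=c] S))))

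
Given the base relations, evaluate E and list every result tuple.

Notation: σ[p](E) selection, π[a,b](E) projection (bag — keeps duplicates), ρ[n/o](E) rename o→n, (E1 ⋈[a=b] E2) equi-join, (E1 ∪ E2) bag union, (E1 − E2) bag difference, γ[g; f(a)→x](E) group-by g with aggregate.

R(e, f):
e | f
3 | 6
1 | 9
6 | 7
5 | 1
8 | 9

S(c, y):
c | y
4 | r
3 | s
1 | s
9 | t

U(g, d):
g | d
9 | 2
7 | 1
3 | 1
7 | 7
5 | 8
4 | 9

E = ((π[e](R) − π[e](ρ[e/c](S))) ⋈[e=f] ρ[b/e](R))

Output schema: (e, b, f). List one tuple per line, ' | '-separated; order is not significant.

Stepwise |·|:
  R → 5
  π[e](R) → 5
  S → 4
  ρ[e/c](S) → 4
  π[e](ρ[e/c](S)) → 4
  (π[e](R) − π[e](ρ[e/c](S))) → 3
  R → 5
  ρ[b/e](R) → 5
  ((π[e](R) − π[e](ρ[e/c](S))) ⋈[e=f] ρ[b/e](R)) → 1

== RESULT ==
e | b | f
6 | 3 | 6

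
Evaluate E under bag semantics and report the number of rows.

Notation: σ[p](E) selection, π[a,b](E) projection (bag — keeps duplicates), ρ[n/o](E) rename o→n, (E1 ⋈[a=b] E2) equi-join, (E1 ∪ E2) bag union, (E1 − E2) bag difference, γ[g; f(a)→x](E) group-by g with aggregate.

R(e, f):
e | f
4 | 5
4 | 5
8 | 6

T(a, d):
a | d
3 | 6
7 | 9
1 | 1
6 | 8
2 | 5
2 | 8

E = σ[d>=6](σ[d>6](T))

Subexpression sizes:
  T → 6
  σ[d>6](T) → 3
  σ[d>=6](σ[d>6](T)) → 3

|E| = 3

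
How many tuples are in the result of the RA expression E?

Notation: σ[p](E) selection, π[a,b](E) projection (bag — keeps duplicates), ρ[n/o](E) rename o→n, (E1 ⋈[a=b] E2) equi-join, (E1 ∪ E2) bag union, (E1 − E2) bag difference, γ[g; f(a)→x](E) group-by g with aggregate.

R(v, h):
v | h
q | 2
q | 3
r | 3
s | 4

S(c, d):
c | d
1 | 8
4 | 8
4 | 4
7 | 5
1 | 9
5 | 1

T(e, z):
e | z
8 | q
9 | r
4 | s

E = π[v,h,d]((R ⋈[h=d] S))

Stepwise |·|:
  R → 4
  S → 6
  (R ⋈[h=d] S) → 1
  π[v,h,d]((R ⋈[h=d] S)) → 1

|E| = 1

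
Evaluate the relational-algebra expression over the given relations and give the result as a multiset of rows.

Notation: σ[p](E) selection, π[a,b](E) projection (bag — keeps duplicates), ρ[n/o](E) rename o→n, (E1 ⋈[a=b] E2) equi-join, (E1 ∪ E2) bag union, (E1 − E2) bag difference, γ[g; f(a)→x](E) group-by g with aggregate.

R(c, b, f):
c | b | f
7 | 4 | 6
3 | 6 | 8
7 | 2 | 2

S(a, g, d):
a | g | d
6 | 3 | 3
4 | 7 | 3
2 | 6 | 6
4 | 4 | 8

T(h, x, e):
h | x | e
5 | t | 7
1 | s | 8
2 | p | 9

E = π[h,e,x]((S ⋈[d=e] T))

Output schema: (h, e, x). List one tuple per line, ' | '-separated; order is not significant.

Per-node cardinality:
  S → 4
  T → 3
  (S ⋈[d=e] T) → 1
  π[h,e,x]((S ⋈[d=e] T)) → 1

== RESULT ==
h | e | x
1 | 8 | s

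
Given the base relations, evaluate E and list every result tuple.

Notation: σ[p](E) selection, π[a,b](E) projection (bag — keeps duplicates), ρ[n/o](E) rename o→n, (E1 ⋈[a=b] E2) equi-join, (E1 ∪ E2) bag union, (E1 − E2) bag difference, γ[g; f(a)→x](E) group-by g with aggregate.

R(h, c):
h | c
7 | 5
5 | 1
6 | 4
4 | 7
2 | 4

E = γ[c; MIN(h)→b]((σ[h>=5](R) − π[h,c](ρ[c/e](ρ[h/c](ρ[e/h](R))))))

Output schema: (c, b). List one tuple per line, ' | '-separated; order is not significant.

Per-node cardinality:
  R → 5
  σ[h>=5](R) → 3
  R → 5
  ρ[e/h](R) → 5
  ρ[h/c](ρ[e/h](R)) → 5
  ρ[c/e](ρ[h/c](ρ[e/h](R))) → 5
  π[h,c](ρ[c/e](ρ[h/c](ρ[e/h](R)))) → 5
  (σ[h>=5](R) − π[h,c](ρ[c/e](ρ[h/c](ρ[e/h](R))))) → 3
  γ[c; MIN(h)→b]((σ[h>=5](R) − π[h,c](ρ[c/e](ρ[h/c](ρ[e/h](R)))))) → 3

== RESULT ==
c | b
1 | 5
4 | 6
5 | 7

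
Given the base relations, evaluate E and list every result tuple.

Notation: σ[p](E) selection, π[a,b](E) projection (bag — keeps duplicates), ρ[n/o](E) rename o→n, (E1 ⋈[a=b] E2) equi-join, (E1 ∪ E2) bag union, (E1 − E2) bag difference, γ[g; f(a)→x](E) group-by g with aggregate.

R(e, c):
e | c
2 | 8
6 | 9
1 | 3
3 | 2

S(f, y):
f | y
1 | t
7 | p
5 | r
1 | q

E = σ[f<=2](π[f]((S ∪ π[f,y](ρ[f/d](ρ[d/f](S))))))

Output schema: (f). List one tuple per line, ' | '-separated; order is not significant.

Per-node cardinality:
  S → 4
  S → 4
  ρ[d/f](S) → 4
  ρ[f/d](ρ[d/f](S)) → 4
  π[f,y](ρ[f/d](ρ[d/f](S))) → 4
  (S ∪ π[f,y](ρ[f/d](ρ[d/f](S)))) → 8
  π[f]((S ∪ π[f,y](ρ[f/d](ρ[d/f](S))))) → 8
  σ[f<=2](π[f]((S ∪ π[f,y](ρ[f/d](ρ[d/f](S)))))) → 4

== RESULT ==
f
1
1
1
1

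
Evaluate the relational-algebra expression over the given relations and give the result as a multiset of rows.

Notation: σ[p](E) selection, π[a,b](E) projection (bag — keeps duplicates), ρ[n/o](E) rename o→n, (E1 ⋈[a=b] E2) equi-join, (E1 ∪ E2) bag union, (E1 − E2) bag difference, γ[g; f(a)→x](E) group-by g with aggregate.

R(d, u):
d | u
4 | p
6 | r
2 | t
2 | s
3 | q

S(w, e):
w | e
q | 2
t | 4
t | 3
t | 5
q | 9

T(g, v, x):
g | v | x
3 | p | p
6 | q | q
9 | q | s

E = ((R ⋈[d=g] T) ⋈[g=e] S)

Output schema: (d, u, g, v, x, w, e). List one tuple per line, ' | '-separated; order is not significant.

Subexpression sizes:
  R → 5
  T → 3
  (R ⋈[d=g] T) → 2
  S → 5
  ((R ⋈[d=g] T) ⋈[g=e] S) → 1

== RESULT ==
d | u | g | v | x | w | e
3 | q | 3 | p | p | t | 3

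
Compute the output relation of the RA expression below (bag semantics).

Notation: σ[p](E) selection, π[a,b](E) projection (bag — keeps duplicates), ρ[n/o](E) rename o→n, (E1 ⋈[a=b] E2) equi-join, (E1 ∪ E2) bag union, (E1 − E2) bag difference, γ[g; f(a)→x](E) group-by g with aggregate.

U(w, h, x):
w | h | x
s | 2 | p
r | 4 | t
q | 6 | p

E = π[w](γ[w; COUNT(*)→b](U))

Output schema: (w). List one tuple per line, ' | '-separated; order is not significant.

Stepwise |·|:
  U → 3
  γ[w; COUNT(*)→b](U) → 3
  π[w](γ[w; COUNT(*)→b](U)) → 3

== RESULT ==
w
q
r
s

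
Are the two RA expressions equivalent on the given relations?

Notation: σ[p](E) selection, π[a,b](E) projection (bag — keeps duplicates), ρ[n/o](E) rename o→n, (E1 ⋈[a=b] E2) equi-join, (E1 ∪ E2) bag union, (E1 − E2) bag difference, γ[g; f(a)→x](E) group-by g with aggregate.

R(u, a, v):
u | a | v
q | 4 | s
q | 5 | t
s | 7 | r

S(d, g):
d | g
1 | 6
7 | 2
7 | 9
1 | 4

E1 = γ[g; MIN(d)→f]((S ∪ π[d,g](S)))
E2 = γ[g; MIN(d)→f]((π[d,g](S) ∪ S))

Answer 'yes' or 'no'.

E1 subexpression sizes:
  S → 4
  S → 4
  π[d,g](S) → 4
  (S ∪ π[d,g](S)) → 8
  γ[g; MIN(d)→f]((S ∪ π[d,g](S))) → 4
E2 subexpression sizes:
  S → 4
  π[d,g](S) → 4
  S → 4
  (π[d,g](S) ∪ S) → 8
  γ[g; MIN(d)→f]((π[d,g](S) ∪ S)) → 4

E1 and E2 produce the same multiset:
g | f
2 | 7
4 | 1
6 | 1
9 | 7

yes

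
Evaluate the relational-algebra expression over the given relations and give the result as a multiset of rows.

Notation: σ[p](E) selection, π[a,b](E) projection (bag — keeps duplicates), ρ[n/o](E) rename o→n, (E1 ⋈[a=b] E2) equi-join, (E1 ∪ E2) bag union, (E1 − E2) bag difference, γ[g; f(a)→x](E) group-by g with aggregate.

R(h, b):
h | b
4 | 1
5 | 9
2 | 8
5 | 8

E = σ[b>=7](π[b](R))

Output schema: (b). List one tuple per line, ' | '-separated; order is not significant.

Per-node cardinality:
  R → 4
  π[b](R) → 4
  σ[b>=7](π[b](R)) → 3

== RESULT ==
b
8
8
9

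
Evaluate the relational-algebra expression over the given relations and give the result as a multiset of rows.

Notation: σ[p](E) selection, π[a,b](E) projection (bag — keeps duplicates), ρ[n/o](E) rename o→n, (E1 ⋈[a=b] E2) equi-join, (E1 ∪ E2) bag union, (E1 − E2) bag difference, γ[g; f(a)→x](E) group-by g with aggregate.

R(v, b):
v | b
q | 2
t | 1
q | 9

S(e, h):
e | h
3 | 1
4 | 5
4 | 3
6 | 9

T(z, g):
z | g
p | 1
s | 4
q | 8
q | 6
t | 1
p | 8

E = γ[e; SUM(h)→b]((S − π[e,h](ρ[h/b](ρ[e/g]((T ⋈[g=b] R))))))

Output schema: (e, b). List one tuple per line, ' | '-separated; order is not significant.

Subexpression sizes:
  S → 4
  T → 6
  R → 3
  (T ⋈[g=b] R) → 2
  ρ[e/g]((T ⋈[g=b] R)) → 2
  ρ[h/b](ρ[e/g]((T ⋈[g=b] R))) → 2
  π[e,h](ρ[h/b](ρ[e/g]((T ⋈[g=b] R)))) → 2
  (S − π[e,h](ρ[h/b](ρ[e/g]((T ⋈[g=b] R))))) → 4
  γ[e; SUM(h)→b]((S − π[e,h](ρ[h/b](ρ[e/g]((T ⋈[g=b] R)))))) → 3

== RESULT ==
e | b
3 | 1
4 | 8
6 | 9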